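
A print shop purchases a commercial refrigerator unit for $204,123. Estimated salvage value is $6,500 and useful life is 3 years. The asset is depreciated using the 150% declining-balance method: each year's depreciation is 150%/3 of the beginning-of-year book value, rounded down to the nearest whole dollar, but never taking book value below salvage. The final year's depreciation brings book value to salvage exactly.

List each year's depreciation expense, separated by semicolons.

Depreciable base = $204,123 − $6,500 = $197,623.
Year 1: ⌊$204,123 × 150%/3⌋ = $102,061. Book value $102,062.
Year 2: ⌊$102,062 × 150%/3⌋ = $51,031. Book value $51,031.
Year 3 (final): $51,031 − $6,500 = $44,531. Book value $6,500.

$102,061; $51,031; $44,531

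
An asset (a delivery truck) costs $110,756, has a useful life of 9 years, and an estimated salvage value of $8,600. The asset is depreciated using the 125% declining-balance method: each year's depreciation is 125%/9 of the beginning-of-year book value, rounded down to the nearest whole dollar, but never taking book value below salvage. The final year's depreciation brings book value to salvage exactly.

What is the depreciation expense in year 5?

Depreciable base = $110,756 − $8,600 = $102,156.
Year 1: ⌊$110,756 × 125%/9⌋ = $15,382. Book value $95,374.
Year 2: ⌊$95,374 × 125%/9⌋ = $13,246. Book value $82,128.
Year 3: ⌊$82,128 × 125%/9⌋ = $11,406. Book value $70,722.
Year 4: ⌊$70,722 × 125%/9⌋ = $9,822. Book value $60,900.
Year 5: ⌊$60,900 × 125%/9⌋ = $8,458. Book value $52,442.

$8,458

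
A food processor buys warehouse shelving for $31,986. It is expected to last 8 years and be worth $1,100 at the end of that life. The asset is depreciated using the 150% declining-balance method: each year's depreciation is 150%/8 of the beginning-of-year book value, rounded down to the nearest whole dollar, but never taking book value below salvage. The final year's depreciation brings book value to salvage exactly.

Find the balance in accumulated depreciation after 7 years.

Depreciable base = $31,986 − $1,100 = $30,886.
Year 1: ⌊$31,986 × 150%/8⌋ = $5,997. Book value $25,989.
Year 2: ⌊$25,989 × 150%/8⌋ = $4,872. Book value $21,117.
Year 3: ⌊$21,117 × 150%/8⌋ = $3,959. Book value $17,158.
Year 4: ⌊$17,158 × 150%/8⌋ = $3,217. Book value $13,941.
Year 5: ⌊$13,941 × 150%/8⌋ = $2,613. Book value $11,328.
Year 6: ⌊$11,328 × 150%/8⌋ = $2,124. Book value $9,204.
Year 7: ⌊$9,204 × 150%/8⌋ = $1,725. Book value $7,479.
Accumulated through year 7 = $31,986 − $7,479 = $24,507.

$24,507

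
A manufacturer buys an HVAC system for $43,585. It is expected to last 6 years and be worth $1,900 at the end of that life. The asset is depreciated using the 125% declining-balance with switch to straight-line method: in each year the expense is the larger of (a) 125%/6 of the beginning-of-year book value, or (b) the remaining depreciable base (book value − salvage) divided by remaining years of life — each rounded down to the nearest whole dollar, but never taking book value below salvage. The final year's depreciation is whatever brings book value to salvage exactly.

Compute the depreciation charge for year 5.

$6,354

Depreciable base = $43,585 − $1,900 = $41,685.
Year 1: DB = ⌊$43,585 × 125%/6⌋ = $9,080; SL = ⌊$41,685/6⌋ = $6,947 → take DB $9,080. Book value $34,505.
Year 2: DB = ⌊$34,505 × 125%/6⌋ = $7,188; SL = ⌊$32,605/5⌋ = $6,521 → take DB $7,188. Book value $27,317.
Year 3: DB = ⌊$27,317 × 125%/6⌋ = $5,691; SL = ⌊$25,417/4⌋ = $6,354 → take SL $6,354. Book value $20,963.
Year 4: DB = ⌊$20,963 × 125%/6⌋ = $4,367; SL = ⌊$19,063/3⌋ = $6,354 → take SL $6,354. Book value $14,609.
Year 5: DB = ⌊$14,609 × 125%/6⌋ = $3,043; SL = ⌊$12,709/2⌋ = $6,354 → take SL $6,354. Book value $8,255.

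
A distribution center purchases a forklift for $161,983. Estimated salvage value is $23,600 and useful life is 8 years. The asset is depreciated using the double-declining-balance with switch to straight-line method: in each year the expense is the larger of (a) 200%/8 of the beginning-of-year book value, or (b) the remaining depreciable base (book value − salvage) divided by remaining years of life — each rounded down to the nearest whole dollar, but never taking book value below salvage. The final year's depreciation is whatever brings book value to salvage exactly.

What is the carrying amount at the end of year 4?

$51,253

Depreciable base = $161,983 − $23,600 = $138,383.
Year 1: DB = ⌊$161,983 × 200%/8⌋ = $40,495; SL = ⌊$138,383/8⌋ = $17,297 → take DB $40,495. Book value $121,488.
Year 2: DB = ⌊$121,488 × 200%/8⌋ = $30,372; SL = ⌊$97,888/7⌋ = $13,984 → take DB $30,372. Book value $91,116.
Year 3: DB = ⌊$91,116 × 200%/8⌋ = $22,779; SL = ⌊$67,516/6⌋ = $11,252 → take DB $22,779. Book value $68,337.
Year 4: DB = ⌊$68,337 × 200%/8⌋ = $17,084; SL = ⌊$44,737/5⌋ = $8,947 → take DB $17,084. Book value $51,253.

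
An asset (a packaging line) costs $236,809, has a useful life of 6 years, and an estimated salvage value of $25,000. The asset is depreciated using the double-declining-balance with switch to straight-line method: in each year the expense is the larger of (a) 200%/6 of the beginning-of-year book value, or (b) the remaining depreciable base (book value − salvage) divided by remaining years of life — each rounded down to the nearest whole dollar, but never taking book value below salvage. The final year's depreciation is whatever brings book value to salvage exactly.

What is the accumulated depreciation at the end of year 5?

Depreciable base = $236,809 − $25,000 = $211,809.
Year 1: DB = ⌊$236,809 × 200%/6⌋ = $78,936; SL = ⌊$211,809/6⌋ = $35,301 → take DB $78,936. Book value $157,873.
Year 2: DB = ⌊$157,873 × 200%/6⌋ = $52,624; SL = ⌊$132,873/5⌋ = $26,574 → take DB $52,624. Book value $105,249.
Year 3: DB = ⌊$105,249 × 200%/6⌋ = $35,083; SL = ⌊$80,249/4⌋ = $20,062 → take DB $35,083. Book value $70,166.
Year 4: DB = ⌊$70,166 × 200%/6⌋ = $23,388; SL = ⌊$45,166/3⌋ = $15,055 → take DB $23,388. Book value $46,778.
Year 5: DB = ⌊$46,778 × 200%/6⌋ = $15,592; SL = ⌊$21,778/2⌋ = $10,889 → take DB $15,592. Book value $31,186.
Accumulated through year 5 = $236,809 − $31,186 = $205,623.

$205,623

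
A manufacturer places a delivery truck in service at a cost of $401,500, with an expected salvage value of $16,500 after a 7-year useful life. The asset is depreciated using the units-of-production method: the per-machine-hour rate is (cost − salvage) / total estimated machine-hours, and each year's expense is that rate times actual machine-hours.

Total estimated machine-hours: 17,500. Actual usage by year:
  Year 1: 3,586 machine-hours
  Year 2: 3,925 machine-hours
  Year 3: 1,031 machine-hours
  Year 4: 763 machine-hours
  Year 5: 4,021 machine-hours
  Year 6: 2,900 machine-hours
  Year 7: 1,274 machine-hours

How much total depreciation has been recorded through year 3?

$187,924

Depreciable base = $401,500 − $16,500 = $385,000.
Rate = $385,000 / 17,500 machine-hours = $22 per machine-hour.
Year 1: 3,586 × $22 = $78,892. Book value $322,608.
Year 2: 3,925 × $22 = $86,350. Book value $236,258.
Year 3: 1,031 × $22 = $22,682. Book value $213,576.
Accumulated through year 3 = $401,500 − $213,576 = $187,924.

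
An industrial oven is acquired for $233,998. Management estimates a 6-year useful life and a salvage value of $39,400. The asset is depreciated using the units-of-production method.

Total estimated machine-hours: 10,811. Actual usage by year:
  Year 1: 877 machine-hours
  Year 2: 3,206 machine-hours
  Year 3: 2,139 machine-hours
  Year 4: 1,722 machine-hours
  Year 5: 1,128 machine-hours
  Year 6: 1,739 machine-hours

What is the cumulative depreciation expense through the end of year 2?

Depreciable base = $233,998 − $39,400 = $194,598.
Rate = $194,598 / 10,811 machine-hours = $18 per machine-hour.
Year 1: 877 × $18 = $15,786. Book value $218,212.
Year 2: 3,206 × $18 = $57,708. Book value $160,504.
Accumulated through year 2 = $233,998 − $160,504 = $73,494.

$73,494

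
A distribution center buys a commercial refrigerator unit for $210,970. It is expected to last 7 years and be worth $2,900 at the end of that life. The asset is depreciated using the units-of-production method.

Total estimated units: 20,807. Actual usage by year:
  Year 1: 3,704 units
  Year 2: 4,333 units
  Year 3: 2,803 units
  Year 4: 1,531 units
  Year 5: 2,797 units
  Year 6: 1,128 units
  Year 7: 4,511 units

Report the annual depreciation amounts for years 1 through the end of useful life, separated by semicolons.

$37,040; $43,330; $28,030; $15,310; $27,970; $11,280; $45,110

Depreciable base = $210,970 − $2,900 = $208,070.
Rate = $208,070 / 20,807 units = $10 per unit.
Year 1: 3,704 × $10 = $37,040. Book value $173,930.
Year 2: 4,333 × $10 = $43,330. Book value $130,600.
Year 3: 2,803 × $10 = $28,030. Book value $102,570.
Year 4: 1,531 × $10 = $15,310. Book value $87,260.
Year 5: 2,797 × $10 = $27,970. Book value $59,290.
Year 6: 1,128 × $10 = $11,280. Book value $48,010.
Year 7: 4,511 × $10 = $45,110. Book value $2,900.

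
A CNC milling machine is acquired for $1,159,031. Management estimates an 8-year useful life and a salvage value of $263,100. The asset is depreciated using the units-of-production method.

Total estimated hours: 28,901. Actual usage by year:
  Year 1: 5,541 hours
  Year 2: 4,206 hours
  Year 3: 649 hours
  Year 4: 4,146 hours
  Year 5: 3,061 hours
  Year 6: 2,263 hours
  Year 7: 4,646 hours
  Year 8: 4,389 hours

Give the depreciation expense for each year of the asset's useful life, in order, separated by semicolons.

$171,771; $130,386; $20,119; $128,526; $94,891; $70,153; $144,026; $136,059

Depreciable base = $1,159,031 − $263,100 = $895,931.
Rate = $895,931 / 28,901 hours = $31 per hour.
Year 1: 5,541 × $31 = $171,771. Book value $987,260.
Year 2: 4,206 × $31 = $130,386. Book value $856,874.
Year 3: 649 × $31 = $20,119. Book value $836,755.
Year 4: 4,146 × $31 = $128,526. Book value $708,229.
Year 5: 3,061 × $31 = $94,891. Book value $613,338.
Year 6: 2,263 × $31 = $70,153. Book value $543,185.
Year 7: 4,646 × $31 = $144,026. Book value $399,159.
Year 8: 4,389 × $31 = $136,059. Book value $263,100.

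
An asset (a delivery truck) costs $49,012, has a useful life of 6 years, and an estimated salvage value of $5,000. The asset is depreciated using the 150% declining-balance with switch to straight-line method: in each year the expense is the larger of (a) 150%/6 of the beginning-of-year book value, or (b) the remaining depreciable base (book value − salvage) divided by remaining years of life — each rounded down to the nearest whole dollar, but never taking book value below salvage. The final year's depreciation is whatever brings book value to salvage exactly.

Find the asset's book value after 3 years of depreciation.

Depreciable base = $49,012 − $5,000 = $44,012.
Year 1: DB = ⌊$49,012 × 150%/6⌋ = $12,253; SL = ⌊$44,012/6⌋ = $7,335 → take DB $12,253. Book value $36,759.
Year 2: DB = ⌊$36,759 × 150%/6⌋ = $9,189; SL = ⌊$31,759/5⌋ = $6,351 → take DB $9,189. Book value $27,570.
Year 3: DB = ⌊$27,570 × 150%/6⌋ = $6,892; SL = ⌊$22,570/4⌋ = $5,642 → take DB $6,892. Book value $20,678.

$20,678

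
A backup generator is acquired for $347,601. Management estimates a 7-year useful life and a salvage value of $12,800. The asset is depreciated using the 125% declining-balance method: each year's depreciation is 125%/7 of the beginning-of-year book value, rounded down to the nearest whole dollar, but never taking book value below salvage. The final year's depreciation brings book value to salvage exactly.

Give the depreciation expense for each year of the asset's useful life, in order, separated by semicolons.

$62,071; $50,987; $41,882; $34,403; $28,260; $23,213; $93,985

Depreciable base = $347,601 − $12,800 = $334,801.
Year 1: ⌊$347,601 × 125%/7⌋ = $62,071. Book value $285,530.
Year 2: ⌊$285,530 × 125%/7⌋ = $50,987. Book value $234,543.
Year 3: ⌊$234,543 × 125%/7⌋ = $41,882. Book value $192,661.
Year 4: ⌊$192,661 × 125%/7⌋ = $34,403. Book value $158,258.
Year 5: ⌊$158,258 × 125%/7⌋ = $28,260. Book value $129,998.
Year 6: ⌊$129,998 × 125%/7⌋ = $23,213. Book value $106,785.
Year 7 (final): $106,785 − $12,800 = $93,985. Book value $12,800.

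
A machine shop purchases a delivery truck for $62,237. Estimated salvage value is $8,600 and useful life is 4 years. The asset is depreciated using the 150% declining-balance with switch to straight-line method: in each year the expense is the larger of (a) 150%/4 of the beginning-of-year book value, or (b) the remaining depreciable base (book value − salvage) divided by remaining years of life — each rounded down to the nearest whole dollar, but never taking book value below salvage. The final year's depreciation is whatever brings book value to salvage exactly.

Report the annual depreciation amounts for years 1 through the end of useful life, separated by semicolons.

Depreciable base = $62,237 − $8,600 = $53,637.
Year 1: DB = ⌊$62,237 × 150%/4⌋ = $23,338; SL = ⌊$53,637/4⌋ = $13,409 → take DB $23,338. Book value $38,899.
Year 2: DB = ⌊$38,899 × 150%/4⌋ = $14,587; SL = ⌊$30,299/3⌋ = $10,099 → take DB $14,587. Book value $24,312.
Year 3: DB = ⌊$24,312 × 150%/4⌋ = $9,117; SL = ⌊$15,712/2⌋ = $7,856 → take DB $9,117. Book value $15,195.
Year 4 (final): $15,195 − $8,600 = $6,595. Book value $8,600.

$23,338; $14,587; $9,117; $6,595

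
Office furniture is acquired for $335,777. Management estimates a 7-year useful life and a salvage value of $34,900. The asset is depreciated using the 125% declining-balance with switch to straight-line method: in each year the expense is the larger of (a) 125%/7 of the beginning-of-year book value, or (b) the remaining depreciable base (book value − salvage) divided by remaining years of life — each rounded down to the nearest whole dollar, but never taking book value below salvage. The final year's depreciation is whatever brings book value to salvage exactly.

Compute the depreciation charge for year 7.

Depreciable base = $335,777 − $34,900 = $300,877.
Year 1: DB = ⌊$335,777 × 125%/7⌋ = $59,960; SL = ⌊$300,877/7⌋ = $42,982 → take DB $59,960. Book value $275,817.
Year 2: DB = ⌊$275,817 × 125%/7⌋ = $49,253; SL = ⌊$240,917/6⌋ = $40,152 → take DB $49,253. Book value $226,564.
Year 3: DB = ⌊$226,564 × 125%/7⌋ = $40,457; SL = ⌊$191,664/5⌋ = $38,332 → take DB $40,457. Book value $186,107.
Year 4: DB = ⌊$186,107 × 125%/7⌋ = $33,233; SL = ⌊$151,207/4⌋ = $37,801 → take SL $37,801. Book value $148,306.
Year 5: DB = ⌊$148,306 × 125%/7⌋ = $26,483; SL = ⌊$113,406/3⌋ = $37,802 → take SL $37,802. Book value $110,504.
Year 6: DB = ⌊$110,504 × 125%/7⌋ = $19,732; SL = ⌊$75,604/2⌋ = $37,802 → take SL $37,802. Book value $72,702.
Year 7 (final): $72,702 − $34,900 = $37,802. Book value $34,900.

$37,802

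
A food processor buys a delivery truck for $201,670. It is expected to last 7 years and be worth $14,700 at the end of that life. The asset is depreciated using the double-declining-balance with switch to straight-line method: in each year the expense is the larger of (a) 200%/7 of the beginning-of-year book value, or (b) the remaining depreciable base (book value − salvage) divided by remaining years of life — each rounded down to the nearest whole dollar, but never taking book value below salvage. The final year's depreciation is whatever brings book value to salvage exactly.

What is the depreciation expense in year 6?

Depreciable base = $201,670 − $14,700 = $186,970.
Year 1: DB = ⌊$201,670 × 200%/7⌋ = $57,620; SL = ⌊$186,970/7⌋ = $26,710 → take DB $57,620. Book value $144,050.
Year 2: DB = ⌊$144,050 × 200%/7⌋ = $41,157; SL = ⌊$129,350/6⌋ = $21,558 → take DB $41,157. Book value $102,893.
Year 3: DB = ⌊$102,893 × 200%/7⌋ = $29,398; SL = ⌊$88,193/5⌋ = $17,638 → take DB $29,398. Book value $73,495.
Year 4: DB = ⌊$73,495 × 200%/7⌋ = $20,998; SL = ⌊$58,795/4⌋ = $14,698 → take DB $20,998. Book value $52,497.
Year 5: DB = ⌊$52,497 × 200%/7⌋ = $14,999; SL = ⌊$37,797/3⌋ = $12,599 → take DB $14,999. Book value $37,498.
Year 6: DB = ⌊$37,498 × 200%/7⌋ = $10,713; SL = ⌊$22,798/2⌋ = $11,399 → take SL $11,399. Book value $26,099.

$11,399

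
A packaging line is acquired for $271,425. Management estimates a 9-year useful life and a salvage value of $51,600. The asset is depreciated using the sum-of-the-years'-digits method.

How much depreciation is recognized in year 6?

Depreciable base = $271,425 − $51,600 = $219,825.
Sum of the years' digits = 9+8+7+6+5+4+3+2+1 = 45.
Year 1: $219,825 × 9/45 = $43,965. Book value $227,460.
Year 2: $219,825 × 8/45 = $39,080. Book value $188,380.
Year 3: $219,825 × 7/45 = $34,195. Book value $154,185.
Year 4: $219,825 × 6/45 = $29,310. Book value $124,875.
Year 5: $219,825 × 5/45 = $24,425. Book value $100,450.
Year 6: $219,825 × 4/45 = $19,540. Book value $80,910.

$19,540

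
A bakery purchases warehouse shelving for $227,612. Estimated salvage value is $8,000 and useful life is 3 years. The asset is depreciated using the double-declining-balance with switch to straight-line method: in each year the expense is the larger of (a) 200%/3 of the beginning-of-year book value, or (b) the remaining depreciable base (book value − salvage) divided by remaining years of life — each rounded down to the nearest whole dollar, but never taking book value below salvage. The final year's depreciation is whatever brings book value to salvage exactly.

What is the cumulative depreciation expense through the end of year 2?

$202,321

Depreciable base = $227,612 − $8,000 = $219,612.
Year 1: DB = ⌊$227,612 × 200%/3⌋ = $151,741; SL = ⌊$219,612/3⌋ = $73,204 → take DB $151,741. Book value $75,871.
Year 2: DB = ⌊$75,871 × 200%/3⌋ = $50,580; SL = ⌊$67,871/2⌋ = $33,935 → take DB $50,580. Book value $25,291.
Accumulated through year 2 = $227,612 − $25,291 = $202,321.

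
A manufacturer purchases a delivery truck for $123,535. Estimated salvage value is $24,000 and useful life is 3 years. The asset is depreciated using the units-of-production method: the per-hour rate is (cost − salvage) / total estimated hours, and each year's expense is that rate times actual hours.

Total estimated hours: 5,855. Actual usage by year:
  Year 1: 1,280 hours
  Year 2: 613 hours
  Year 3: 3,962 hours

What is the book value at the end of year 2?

$91,354

Depreciable base = $123,535 − $24,000 = $99,535.
Rate = $99,535 / 5,855 hours = $17 per hour.
Year 1: 1,280 × $17 = $21,760. Book value $101,775.
Year 2: 613 × $17 = $10,421. Book value $91,354.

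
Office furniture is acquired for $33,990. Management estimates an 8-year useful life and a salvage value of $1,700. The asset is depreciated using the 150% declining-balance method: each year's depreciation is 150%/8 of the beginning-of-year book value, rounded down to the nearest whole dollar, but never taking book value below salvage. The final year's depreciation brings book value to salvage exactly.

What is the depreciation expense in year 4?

$3,418

Depreciable base = $33,990 − $1,700 = $32,290.
Year 1: ⌊$33,990 × 150%/8⌋ = $6,373. Book value $27,617.
Year 2: ⌊$27,617 × 150%/8⌋ = $5,178. Book value $22,439.
Year 3: ⌊$22,439 × 150%/8⌋ = $4,207. Book value $18,232.
Year 4: ⌊$18,232 × 150%/8⌋ = $3,418. Book value $14,814.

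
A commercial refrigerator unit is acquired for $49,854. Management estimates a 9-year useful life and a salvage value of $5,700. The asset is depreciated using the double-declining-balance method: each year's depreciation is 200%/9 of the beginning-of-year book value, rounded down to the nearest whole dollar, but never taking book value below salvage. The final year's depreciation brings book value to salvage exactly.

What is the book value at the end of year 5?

$14,192

Depreciable base = $49,854 − $5,700 = $44,154.
Year 1: ⌊$49,854 × 200%/9⌋ = $11,078. Book value $38,776.
Year 2: ⌊$38,776 × 200%/9⌋ = $8,616. Book value $30,160.
Year 3: ⌊$30,160 × 200%/9⌋ = $6,702. Book value $23,458.
Year 4: ⌊$23,458 × 200%/9⌋ = $5,212. Book value $18,246.
Year 5: ⌊$18,246 × 200%/9⌋ = $4,054. Book value $14,192.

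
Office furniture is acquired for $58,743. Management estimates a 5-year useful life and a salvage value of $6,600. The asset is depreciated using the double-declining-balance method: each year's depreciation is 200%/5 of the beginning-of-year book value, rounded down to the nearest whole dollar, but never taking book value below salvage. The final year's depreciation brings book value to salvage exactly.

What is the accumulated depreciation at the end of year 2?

Depreciable base = $58,743 − $6,600 = $52,143.
Year 1: ⌊$58,743 × 200%/5⌋ = $23,497. Book value $35,246.
Year 2: ⌊$35,246 × 200%/5⌋ = $14,098. Book value $21,148.
Accumulated through year 2 = $58,743 − $21,148 = $37,595.

$37,595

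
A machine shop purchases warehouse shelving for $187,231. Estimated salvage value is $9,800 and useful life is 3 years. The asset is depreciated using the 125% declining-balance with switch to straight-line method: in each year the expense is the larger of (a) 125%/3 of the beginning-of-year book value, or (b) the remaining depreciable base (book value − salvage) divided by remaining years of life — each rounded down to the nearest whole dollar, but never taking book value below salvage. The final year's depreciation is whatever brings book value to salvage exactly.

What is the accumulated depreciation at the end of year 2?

Depreciable base = $187,231 − $9,800 = $177,431.
Year 1: DB = ⌊$187,231 × 125%/3⌋ = $78,012; SL = ⌊$177,431/3⌋ = $59,143 → take DB $78,012. Book value $109,219.
Year 2: DB = ⌊$109,219 × 125%/3⌋ = $45,507; SL = ⌊$99,419/2⌋ = $49,709 → take SL $49,709. Book value $59,510.
Accumulated through year 2 = $187,231 − $59,510 = $127,721.

$127,721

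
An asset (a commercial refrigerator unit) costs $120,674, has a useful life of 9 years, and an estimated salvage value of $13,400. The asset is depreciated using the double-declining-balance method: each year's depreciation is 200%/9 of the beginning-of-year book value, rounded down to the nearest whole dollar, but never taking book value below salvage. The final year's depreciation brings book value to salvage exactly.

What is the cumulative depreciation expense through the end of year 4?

Depreciable base = $120,674 − $13,400 = $107,274.
Year 1: ⌊$120,674 × 200%/9⌋ = $26,816. Book value $93,858.
Year 2: ⌊$93,858 × 200%/9⌋ = $20,857. Book value $73,001.
Year 3: ⌊$73,001 × 200%/9⌋ = $16,222. Book value $56,779.
Year 4: ⌊$56,779 × 200%/9⌋ = $12,617. Book value $44,162.
Accumulated through year 4 = $120,674 − $44,162 = $76,512.

$76,512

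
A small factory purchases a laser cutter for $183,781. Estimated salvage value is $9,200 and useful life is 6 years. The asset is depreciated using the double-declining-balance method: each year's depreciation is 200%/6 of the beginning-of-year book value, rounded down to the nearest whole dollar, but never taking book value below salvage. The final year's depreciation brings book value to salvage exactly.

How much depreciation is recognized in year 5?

$12,101

Depreciable base = $183,781 − $9,200 = $174,581.
Year 1: ⌊$183,781 × 200%/6⌋ = $61,260. Book value $122,521.
Year 2: ⌊$122,521 × 200%/6⌋ = $40,840. Book value $81,681.
Year 3: ⌊$81,681 × 200%/6⌋ = $27,227. Book value $54,454.
Year 4: ⌊$54,454 × 200%/6⌋ = $18,151. Book value $36,303.
Year 5: ⌊$36,303 × 200%/6⌋ = $12,101. Book value $24,202.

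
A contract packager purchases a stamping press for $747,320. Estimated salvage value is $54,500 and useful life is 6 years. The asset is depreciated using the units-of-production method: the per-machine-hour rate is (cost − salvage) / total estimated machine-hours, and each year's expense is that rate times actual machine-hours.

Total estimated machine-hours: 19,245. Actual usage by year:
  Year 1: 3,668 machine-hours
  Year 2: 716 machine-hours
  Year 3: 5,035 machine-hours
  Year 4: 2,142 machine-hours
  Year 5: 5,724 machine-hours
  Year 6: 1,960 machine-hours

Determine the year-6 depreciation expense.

Depreciable base = $747,320 − $54,500 = $692,820.
Rate = $692,820 / 19,245 machine-hours = $36 per machine-hour.
Year 1: 3,668 × $36 = $132,048. Book value $615,272.
Year 2: 716 × $36 = $25,776. Book value $589,496.
Year 3: 5,035 × $36 = $181,260. Book value $408,236.
Year 4: 2,142 × $36 = $77,112. Book value $331,124.
Year 5: 5,724 × $36 = $206,064. Book value $125,060.
Year 6: 1,960 × $36 = $70,560. Book value $54,500.

$70,560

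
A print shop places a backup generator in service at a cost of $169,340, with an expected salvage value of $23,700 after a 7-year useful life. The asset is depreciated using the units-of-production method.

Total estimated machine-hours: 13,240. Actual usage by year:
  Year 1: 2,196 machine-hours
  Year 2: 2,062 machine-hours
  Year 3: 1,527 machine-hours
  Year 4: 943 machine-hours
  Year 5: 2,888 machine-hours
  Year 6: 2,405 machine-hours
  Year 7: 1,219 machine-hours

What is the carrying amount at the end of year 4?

Depreciable base = $169,340 − $23,700 = $145,640.
Rate = $145,640 / 13,240 machine-hours = $11 per machine-hour.
Year 1: 2,196 × $11 = $24,156. Book value $145,184.
Year 2: 2,062 × $11 = $22,682. Book value $122,502.
Year 3: 1,527 × $11 = $16,797. Book value $105,705.
Year 4: 943 × $11 = $10,373. Book value $95,332.

$95,332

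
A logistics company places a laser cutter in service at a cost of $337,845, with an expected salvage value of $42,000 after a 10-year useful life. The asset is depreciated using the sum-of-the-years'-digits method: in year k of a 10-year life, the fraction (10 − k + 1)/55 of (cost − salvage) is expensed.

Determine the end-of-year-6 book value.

$95,790

Depreciable base = $337,845 − $42,000 = $295,845.
Sum of the years' digits = 10+9+8+7+6+5+4+3+2+1 = 55.
Year 1: $295,845 × 10/55 = $53,790. Book value $284,055.
Year 2: $295,845 × 9/55 = $48,411. Book value $235,644.
Year 3: $295,845 × 8/55 = $43,032. Book value $192,612.
Year 4: $295,845 × 7/55 = $37,653. Book value $154,959.
Year 5: $295,845 × 6/55 = $32,274. Book value $122,685.
Year 6: $295,845 × 5/55 = $26,895. Book value $95,790.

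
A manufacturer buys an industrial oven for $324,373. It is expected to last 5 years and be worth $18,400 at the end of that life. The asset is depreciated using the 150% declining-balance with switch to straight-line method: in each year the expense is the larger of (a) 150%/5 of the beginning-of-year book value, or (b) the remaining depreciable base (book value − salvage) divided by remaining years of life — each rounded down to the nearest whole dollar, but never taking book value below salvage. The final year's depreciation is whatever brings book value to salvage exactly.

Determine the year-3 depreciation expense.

Depreciable base = $324,373 − $18,400 = $305,973.
Year 1: DB = ⌊$324,373 × 150%/5⌋ = $97,311; SL = ⌊$305,973/5⌋ = $61,194 → take DB $97,311. Book value $227,062.
Year 2: DB = ⌊$227,062 × 150%/5⌋ = $68,118; SL = ⌊$208,662/4⌋ = $52,165 → take DB $68,118. Book value $158,944.
Year 3: DB = ⌊$158,944 × 150%/5⌋ = $47,683; SL = ⌊$140,544/3⌋ = $46,848 → take DB $47,683. Book value $111,261.

$47,683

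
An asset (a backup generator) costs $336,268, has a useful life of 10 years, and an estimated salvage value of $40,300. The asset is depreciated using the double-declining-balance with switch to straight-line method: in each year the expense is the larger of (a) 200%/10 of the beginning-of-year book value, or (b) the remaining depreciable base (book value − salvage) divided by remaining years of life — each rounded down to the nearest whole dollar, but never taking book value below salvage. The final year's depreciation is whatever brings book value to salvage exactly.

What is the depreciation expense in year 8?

$14,104

Depreciable base = $336,268 − $40,300 = $295,968.
Year 1: DB = ⌊$336,268 × 200%/10⌋ = $67,253; SL = ⌊$295,968/10⌋ = $29,596 → take DB $67,253. Book value $269,015.
Year 2: DB = ⌊$269,015 × 200%/10⌋ = $53,803; SL = ⌊$228,715/9⌋ = $25,412 → take DB $53,803. Book value $215,212.
Year 3: DB = ⌊$215,212 × 200%/10⌋ = $43,042; SL = ⌊$174,912/8⌋ = $21,864 → take DB $43,042. Book value $172,170.
Year 4: DB = ⌊$172,170 × 200%/10⌋ = $34,434; SL = ⌊$131,870/7⌋ = $18,838 → take DB $34,434. Book value $137,736.
Year 5: DB = ⌊$137,736 × 200%/10⌋ = $27,547; SL = ⌊$97,436/6⌋ = $16,239 → take DB $27,547. Book value $110,189.
Year 6: DB = ⌊$110,189 × 200%/10⌋ = $22,037; SL = ⌊$69,889/5⌋ = $13,977 → take DB $22,037. Book value $88,152.
Year 7: DB = ⌊$88,152 × 200%/10⌋ = $17,630; SL = ⌊$47,852/4⌋ = $11,963 → take DB $17,630. Book value $70,522.
Year 8: DB = ⌊$70,522 × 200%/10⌋ = $14,104; SL = ⌊$30,222/3⌋ = $10,074 → take DB $14,104. Book value $56,418.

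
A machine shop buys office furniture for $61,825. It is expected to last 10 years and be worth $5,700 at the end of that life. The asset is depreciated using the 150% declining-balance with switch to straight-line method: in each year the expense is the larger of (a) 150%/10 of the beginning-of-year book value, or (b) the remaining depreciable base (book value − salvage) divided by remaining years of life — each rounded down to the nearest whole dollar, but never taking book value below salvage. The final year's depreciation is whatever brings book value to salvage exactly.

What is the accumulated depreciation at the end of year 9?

Depreciable base = $61,825 − $5,700 = $56,125.
Year 1: DB = ⌊$61,825 × 150%/10⌋ = $9,273; SL = ⌊$56,125/10⌋ = $5,612 → take DB $9,273. Book value $52,552.
Year 2: DB = ⌊$52,552 × 150%/10⌋ = $7,882; SL = ⌊$46,852/9⌋ = $5,205 → take DB $7,882. Book value $44,670.
Year 3: DB = ⌊$44,670 × 150%/10⌋ = $6,700; SL = ⌊$38,970/8⌋ = $4,871 → take DB $6,700. Book value $37,970.
Year 4: DB = ⌊$37,970 × 150%/10⌋ = $5,695; SL = ⌊$32,270/7⌋ = $4,610 → take DB $5,695. Book value $32,275.
Year 5: DB = ⌊$32,275 × 150%/10⌋ = $4,841; SL = ⌊$26,575/6⌋ = $4,429 → take DB $4,841. Book value $27,434.
Year 6: DB = ⌊$27,434 × 150%/10⌋ = $4,115; SL = ⌊$21,734/5⌋ = $4,346 → take SL $4,346. Book value $23,088.
Year 7: DB = ⌊$23,088 × 150%/10⌋ = $3,463; SL = ⌊$17,388/4⌋ = $4,347 → take SL $4,347. Book value $18,741.
Year 8: DB = ⌊$18,741 × 150%/10⌋ = $2,811; SL = ⌊$13,041/3⌋ = $4,347 → take SL $4,347. Book value $14,394.
Year 9: DB = ⌊$14,394 × 150%/10⌋ = $2,159; SL = ⌊$8,694/2⌋ = $4,347 → take SL $4,347. Book value $10,047.
Accumulated through year 9 = $61,825 − $10,047 = $51,778.

$51,778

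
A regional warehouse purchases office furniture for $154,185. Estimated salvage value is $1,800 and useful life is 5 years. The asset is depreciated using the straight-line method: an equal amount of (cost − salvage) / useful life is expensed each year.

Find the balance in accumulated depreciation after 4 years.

$121,908

Depreciable base = $154,185 − $1,800 = $152,385.
Annual expense = $152,385 / 5 = $30,477.
End of year 1: book value $123,708.
End of year 2: book value $93,231.
End of year 3: book value $62,754.
End of year 4: book value $32,277.
Accumulated through year 4 = $154,185 − $32,277 = $121,908.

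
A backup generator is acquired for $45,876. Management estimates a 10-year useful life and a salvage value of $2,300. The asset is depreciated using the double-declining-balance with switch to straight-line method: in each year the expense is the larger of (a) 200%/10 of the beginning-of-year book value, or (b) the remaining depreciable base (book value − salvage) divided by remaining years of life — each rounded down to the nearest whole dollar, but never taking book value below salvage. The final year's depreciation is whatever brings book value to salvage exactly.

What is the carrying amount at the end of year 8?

Depreciable base = $45,876 − $2,300 = $43,576.
Year 1: DB = ⌊$45,876 × 200%/10⌋ = $9,175; SL = ⌊$43,576/10⌋ = $4,357 → take DB $9,175. Book value $36,701.
Year 2: DB = ⌊$36,701 × 200%/10⌋ = $7,340; SL = ⌊$34,401/9⌋ = $3,822 → take DB $7,340. Book value $29,361.
Year 3: DB = ⌊$29,361 × 200%/10⌋ = $5,872; SL = ⌊$27,061/8⌋ = $3,382 → take DB $5,872. Book value $23,489.
Year 4: DB = ⌊$23,489 × 200%/10⌋ = $4,697; SL = ⌊$21,189/7⌋ = $3,027 → take DB $4,697. Book value $18,792.
Year 5: DB = ⌊$18,792 × 200%/10⌋ = $3,758; SL = ⌊$16,492/6⌋ = $2,748 → take DB $3,758. Book value $15,034.
Year 6: DB = ⌊$15,034 × 200%/10⌋ = $3,006; SL = ⌊$12,734/5⌋ = $2,546 → take DB $3,006. Book value $12,028.
Year 7: DB = ⌊$12,028 × 200%/10⌋ = $2,405; SL = ⌊$9,728/4⌋ = $2,432 → take SL $2,432. Book value $9,596.
Year 8: DB = ⌊$9,596 × 200%/10⌋ = $1,919; SL = ⌊$7,296/3⌋ = $2,432 → take SL $2,432. Book value $7,164.

$7,164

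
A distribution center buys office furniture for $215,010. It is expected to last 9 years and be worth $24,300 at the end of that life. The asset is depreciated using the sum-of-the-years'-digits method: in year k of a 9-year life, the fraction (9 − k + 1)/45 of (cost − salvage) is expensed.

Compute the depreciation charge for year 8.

Depreciable base = $215,010 − $24,300 = $190,710.
Sum of the years' digits = 9+8+7+6+5+4+3+2+1 = 45.
Year 1: $190,710 × 9/45 = $38,142. Book value $176,868.
Year 2: $190,710 × 8/45 = $33,904. Book value $142,964.
Year 3: $190,710 × 7/45 = $29,666. Book value $113,298.
Year 4: $190,710 × 6/45 = $25,428. Book value $87,870.
Year 5: $190,710 × 5/45 = $21,190. Book value $66,680.
Year 6: $190,710 × 4/45 = $16,952. Book value $49,728.
Year 7: $190,710 × 3/45 = $12,714. Book value $37,014.
Year 8: $190,710 × 2/45 = $8,476. Book value $28,538.

$8,476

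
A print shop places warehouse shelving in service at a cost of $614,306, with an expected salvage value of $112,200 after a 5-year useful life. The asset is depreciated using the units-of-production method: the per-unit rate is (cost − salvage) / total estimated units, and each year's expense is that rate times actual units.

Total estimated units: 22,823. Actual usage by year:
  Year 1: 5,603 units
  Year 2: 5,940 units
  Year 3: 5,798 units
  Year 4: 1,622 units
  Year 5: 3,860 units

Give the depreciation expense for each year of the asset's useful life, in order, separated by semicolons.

$123,266; $130,680; $127,556; $35,684; $84,920

Depreciable base = $614,306 − $112,200 = $502,106.
Rate = $502,106 / 22,823 units = $22 per unit.
Year 1: 5,603 × $22 = $123,266. Book value $491,040.
Year 2: 5,940 × $22 = $130,680. Book value $360,360.
Year 3: 5,798 × $22 = $127,556. Book value $232,804.
Year 4: 1,622 × $22 = $35,684. Book value $197,120.
Year 5: 3,860 × $22 = $84,920. Book value $112,200.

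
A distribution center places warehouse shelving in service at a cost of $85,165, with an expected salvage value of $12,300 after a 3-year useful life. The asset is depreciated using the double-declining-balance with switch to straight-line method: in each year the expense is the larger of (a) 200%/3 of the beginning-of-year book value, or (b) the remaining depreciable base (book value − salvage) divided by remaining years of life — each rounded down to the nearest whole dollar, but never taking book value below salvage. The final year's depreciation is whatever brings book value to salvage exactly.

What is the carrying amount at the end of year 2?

Depreciable base = $85,165 − $12,300 = $72,865.
Year 1: DB = ⌊$85,165 × 200%/3⌋ = $56,776; SL = ⌊$72,865/3⌋ = $24,288 → take DB $56,776. Book value $28,389.
Year 2: DB = ⌊$28,389 × 200%/3⌋ = $18,926; SL = ⌊$16,089/2⌋ = $8,044 → take DB $18,926, capped at $16,089. Book value $12,300.

$12,300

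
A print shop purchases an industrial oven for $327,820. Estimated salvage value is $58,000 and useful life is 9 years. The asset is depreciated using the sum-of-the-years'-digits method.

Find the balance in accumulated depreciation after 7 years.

$251,832

Depreciable base = $327,820 − $58,000 = $269,820.
Sum of the years' digits = 9+8+7+6+5+4+3+2+1 = 45.
Year 1: $269,820 × 9/45 = $53,964. Book value $273,856.
Year 2: $269,820 × 8/45 = $47,968. Book value $225,888.
Year 3: $269,820 × 7/45 = $41,972. Book value $183,916.
Year 4: $269,820 × 6/45 = $35,976. Book value $147,940.
Year 5: $269,820 × 5/45 = $29,980. Book value $117,960.
Year 6: $269,820 × 4/45 = $23,984. Book value $93,976.
Year 7: $269,820 × 3/45 = $17,988. Book value $75,988.
Accumulated through year 7 = $327,820 − $75,988 = $251,832.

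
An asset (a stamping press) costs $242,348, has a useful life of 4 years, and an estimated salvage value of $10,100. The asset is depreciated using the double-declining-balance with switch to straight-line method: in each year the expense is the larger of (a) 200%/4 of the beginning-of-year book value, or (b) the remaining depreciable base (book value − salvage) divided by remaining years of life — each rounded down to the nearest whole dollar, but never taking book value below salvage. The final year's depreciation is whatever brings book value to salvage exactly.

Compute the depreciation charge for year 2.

$60,587

Depreciable base = $242,348 − $10,100 = $232,248.
Year 1: DB = ⌊$242,348 × 200%/4⌋ = $121,174; SL = ⌊$232,248/4⌋ = $58,062 → take DB $121,174. Book value $121,174.
Year 2: DB = ⌊$121,174 × 200%/4⌋ = $60,587; SL = ⌊$111,074/3⌋ = $37,024 → take DB $60,587. Book value $60,587.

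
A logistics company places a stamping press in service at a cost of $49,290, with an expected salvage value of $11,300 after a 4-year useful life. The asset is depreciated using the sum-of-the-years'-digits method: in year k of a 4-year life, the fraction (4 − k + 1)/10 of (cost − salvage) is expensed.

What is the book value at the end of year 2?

Depreciable base = $49,290 − $11,300 = $37,990.
Sum of the years' digits = 4+3+2+1 = 10.
Year 1: $37,990 × 4/10 = $15,196. Book value $34,094.
Year 2: $37,990 × 3/10 = $11,397. Book value $22,697.

$22,697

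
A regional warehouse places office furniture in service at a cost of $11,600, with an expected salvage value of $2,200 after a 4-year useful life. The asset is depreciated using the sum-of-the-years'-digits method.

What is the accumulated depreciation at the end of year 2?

Depreciable base = $11,600 − $2,200 = $9,400.
Sum of the years' digits = 4+3+2+1 = 10.
Year 1: $9,400 × 4/10 = $3,760. Book value $7,840.
Year 2: $9,400 × 3/10 = $2,820. Book value $5,020.
Accumulated through year 2 = $11,600 − $5,020 = $6,580.

$6,580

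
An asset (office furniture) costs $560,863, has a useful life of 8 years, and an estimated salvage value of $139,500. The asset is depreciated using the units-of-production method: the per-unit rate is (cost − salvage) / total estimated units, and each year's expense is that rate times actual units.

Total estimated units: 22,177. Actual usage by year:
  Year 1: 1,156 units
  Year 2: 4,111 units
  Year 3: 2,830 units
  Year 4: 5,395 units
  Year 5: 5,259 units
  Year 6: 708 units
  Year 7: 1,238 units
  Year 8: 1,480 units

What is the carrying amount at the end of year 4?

$304,515

Depreciable base = $560,863 − $139,500 = $421,363.
Rate = $421,363 / 22,177 units = $19 per unit.
Year 1: 1,156 × $19 = $21,964. Book value $538,899.
Year 2: 4,111 × $19 = $78,109. Book value $460,790.
Year 3: 2,830 × $19 = $53,770. Book value $407,020.
Year 4: 5,395 × $19 = $102,505. Book value $304,515.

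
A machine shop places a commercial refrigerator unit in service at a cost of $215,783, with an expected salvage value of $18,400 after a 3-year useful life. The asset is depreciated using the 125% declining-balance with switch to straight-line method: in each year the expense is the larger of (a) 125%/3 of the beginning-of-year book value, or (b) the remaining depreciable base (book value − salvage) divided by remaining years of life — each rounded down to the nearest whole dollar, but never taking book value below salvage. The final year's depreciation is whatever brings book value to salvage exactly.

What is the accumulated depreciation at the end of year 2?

Depreciable base = $215,783 − $18,400 = $197,383.
Year 1: DB = ⌊$215,783 × 125%/3⌋ = $89,909; SL = ⌊$197,383/3⌋ = $65,794 → take DB $89,909. Book value $125,874.
Year 2: DB = ⌊$125,874 × 125%/3⌋ = $52,447; SL = ⌊$107,474/2⌋ = $53,737 → take SL $53,737. Book value $72,137.
Accumulated through year 2 = $215,783 − $72,137 = $143,646.

$143,646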